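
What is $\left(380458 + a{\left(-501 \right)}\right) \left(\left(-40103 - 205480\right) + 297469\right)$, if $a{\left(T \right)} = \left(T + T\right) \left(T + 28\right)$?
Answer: $44331605944$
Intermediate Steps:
$a{\left(T \right)} = 2 T \left(28 + T\right)$
$\left(380458 + a{\left(-501 \right)}\right) \left(\left(-40103 - 205480\right) + 297469\right) = \left(380458 + 2 \left(-501\right) \left(28 - 501\right)\right) \left(\left(-40103 - 205480\right) + 297469\right) = \left(380458 + 2 \left(-501\right) \left(-473\right)\right) \left(\left(-40103 - 205480\right) + 297469\right) = \left(380458 + 473946\right) \left(-245583 + 297469\right) = 854404 \cdot 51886 = 44331605944$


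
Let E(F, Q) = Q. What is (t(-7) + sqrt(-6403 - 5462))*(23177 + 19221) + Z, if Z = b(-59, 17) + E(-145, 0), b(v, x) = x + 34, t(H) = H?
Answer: -296735 + 42398*I*sqrt(11865) ≈ -2.9674e+5 + 4.6183e+6*I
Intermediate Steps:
b(v, x) = 34 + x
Z = 51 (Z = (34 + 17) + 0 = 51 + 0 = 51)
(t(-7) + sqrt(-6403 - 5462))*(23177 + 19221) + Z = (-7 + sqrt(-6403 - 5462))*(23177 + 19221) + 51 = (-7 + sqrt(-11865))*42398 + 51 = (-7 + I*sqrt(11865))*42398 + 51 = (-296786 + 42398*I*sqrt(11865)) + 51 = -296735 + 42398*I*sqrt(11865)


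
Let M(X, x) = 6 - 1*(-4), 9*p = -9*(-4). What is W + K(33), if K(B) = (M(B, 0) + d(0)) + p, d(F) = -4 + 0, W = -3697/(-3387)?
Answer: 37567/3387 ≈ 11.092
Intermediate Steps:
W = 3697/3387 (W = -3697*(-1/3387) = 3697/3387 ≈ 1.0915)
p = 4 (p = (-9*(-4))/9 = (⅑)*36 = 4)
M(X, x) = 10 (M(X, x) = 6 + 4 = 10)
d(F) = -4
K(B) = 10 (K(B) = (10 - 4) + 4 = 6 + 4 = 10)
W + K(33) = 3697/3387 + 10 = 37567/3387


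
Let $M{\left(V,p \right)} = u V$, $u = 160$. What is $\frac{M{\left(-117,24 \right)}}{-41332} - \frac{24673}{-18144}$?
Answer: $\frac{339860029}{187481952} \approx 1.8128$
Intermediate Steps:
$M{\left(V,p \right)} = 160 V$
$\frac{M{\left(-117,24 \right)}}{-41332} - \frac{24673}{-18144} = \frac{160 \left(-117\right)}{-41332} - \frac{24673}{-18144} = \left(-18720\right) \left(- \frac{1}{41332}\right) - - \frac{24673}{18144} = \frac{4680}{10333} + \frac{24673}{18144} = \frac{339860029}{187481952}$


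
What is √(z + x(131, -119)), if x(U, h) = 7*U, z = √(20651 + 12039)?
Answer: √(917 + √32690) ≈ 33.133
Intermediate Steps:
z = √32690 ≈ 180.80
√(z + x(131, -119)) = √(√32690 + 7*131) = √(√32690 + 917) = √(917 + √32690)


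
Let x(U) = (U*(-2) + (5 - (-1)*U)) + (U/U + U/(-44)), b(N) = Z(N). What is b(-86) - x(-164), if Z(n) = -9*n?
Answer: 6603/11 ≈ 600.27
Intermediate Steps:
b(N) = -9*N
x(U) = 6 - 45*U/44 (x(U) = (-2*U + (5 + U)) + (1 + U*(-1/44)) = (5 - U) + (1 - U/44) = 6 - 45*U/44)
b(-86) - x(-164) = -9*(-86) - (6 - 45/44*(-164)) = 774 - (6 + 1845/11) = 774 - 1*1911/11 = 774 - 1911/11 = 6603/11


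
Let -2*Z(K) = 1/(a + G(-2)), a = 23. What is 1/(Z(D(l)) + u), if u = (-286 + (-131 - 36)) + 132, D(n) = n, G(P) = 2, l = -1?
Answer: -50/16051 ≈ -0.0031151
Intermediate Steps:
Z(K) = -1/50 (Z(K) = -1/(2*(23 + 2)) = -½/25 = -½*1/25 = -1/50)
u = -321 (u = (-286 - 167) + 132 = -453 + 132 = -321)
1/(Z(D(l)) + u) = 1/(-1/50 - 321) = 1/(-16051/50) = -50/16051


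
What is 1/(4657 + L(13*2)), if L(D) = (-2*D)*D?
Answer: 1/3305 ≈ 0.00030257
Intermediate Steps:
L(D) = -2*D**2
1/(4657 + L(13*2)) = 1/(4657 - 2*(13*2)**2) = 1/(4657 - 2*26**2) = 1/(4657 - 2*676) = 1/(4657 - 1352) = 1/3305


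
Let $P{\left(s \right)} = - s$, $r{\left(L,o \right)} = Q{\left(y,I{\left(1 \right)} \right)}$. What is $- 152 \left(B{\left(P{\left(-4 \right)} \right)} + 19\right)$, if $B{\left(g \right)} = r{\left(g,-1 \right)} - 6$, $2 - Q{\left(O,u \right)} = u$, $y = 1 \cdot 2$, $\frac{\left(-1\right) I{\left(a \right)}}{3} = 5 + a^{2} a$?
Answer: $-5016$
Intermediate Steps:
$I{\left(a \right)} = -15 - 3 a^{3}$ ($I{\left(a \right)} = - 3 \left(5 + a^{2} a\right) = - 3 \left(5 + a^{3}\right) = -15 - 3 a^{3}$)
$y = 2$
$Q{\left(O,u \right)} = 2 - u$
$r{\left(L,o \right)} = 20$ ($r{\left(L,o \right)} = 2 - \left(-15 - 3 \cdot 1^{3}\right) = 2 - \left(-15 - 3\right) = 2 - -18 = 2 + 18 = 20$)
$B{\left(g \right)} = 14$ ($B{\left(g \right)} = 20 - 6 = 14$)
$- 152 \left(B{\left(P{\left(-4 \right)} \right)} + 19\right) = - 152 \left(14 + 19\right) = \left(-152\right) 33 = -5016$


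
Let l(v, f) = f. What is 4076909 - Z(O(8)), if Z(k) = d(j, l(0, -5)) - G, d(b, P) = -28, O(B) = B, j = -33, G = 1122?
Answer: 4078059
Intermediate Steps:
Z(k) = -1150 (Z(k) = -28 - 1*1122 = -28 - 1122 = -1150)
4076909 - Z(O(8)) = 4076909 - 1*(-1150) = 4076909 + 1150 = 4078059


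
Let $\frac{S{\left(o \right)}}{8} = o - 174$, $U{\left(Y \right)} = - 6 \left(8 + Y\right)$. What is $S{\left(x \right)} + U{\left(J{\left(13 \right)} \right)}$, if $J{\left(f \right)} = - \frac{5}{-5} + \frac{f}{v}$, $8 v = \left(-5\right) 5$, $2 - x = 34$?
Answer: $- \frac{41926}{25} \approx -1677.0$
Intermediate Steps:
$x = -32$ ($x = 2 - 34 = -32$)
$v = - \frac{25}{8}$ ($v = \frac{\left(-5\right) 5}{8} = \frac{1}{8} \left(-25\right) = - \frac{25}{8} \approx -3.125$)
$J{\left(f \right)} = 1 - \frac{8 f}{25}$ ($J{\left(f \right)} = - \frac{5}{-5} + \frac{f}{- \frac{25}{8}} = \left(-5\right) \left(- \frac{1}{5}\right) + f \left(- \frac{8}{25}\right) = 1 - \frac{8 f}{25}$)
$U{\left(Y \right)} = -48 - 6 Y$
$S{\left(o \right)} = -1392 + 8 o$ ($S{\left(o \right)} = 8 \left(o - 174\right) = 8 \left(-174 + o\right) = -1392 + 8 o$)
$S{\left(x \right)} + U{\left(J{\left(13 \right)} \right)} = \left(-1392 + 8 \left(-32\right)\right) - \left(48 + 6 \left(1 - \frac{104}{25}\right)\right) = \left(-1392 - 256\right) - \left(48 + 6 \left(1 - \frac{104}{25}\right)\right) = -1648 - \frac{726}{25} = - \frac{41926}{25}$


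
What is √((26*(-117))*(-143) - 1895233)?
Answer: I*√1460227 ≈ 1208.4*I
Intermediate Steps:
√((26*(-117))*(-143) - 1895233) = √(-3042*(-143) - 1895233) = √(435006 - 1895233) = √(-1460227) = I*√1460227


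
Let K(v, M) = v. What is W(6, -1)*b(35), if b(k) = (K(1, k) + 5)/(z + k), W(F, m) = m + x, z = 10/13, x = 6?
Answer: 26/31 ≈ 0.83871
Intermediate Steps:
z = 10/13 (z = 10*(1/13) = 10/13 ≈ 0.76923)
W(F, m) = 6 + m (W(F, m) = m + 6 = 6 + m)
b(k) = 6/(10/13 + k) (b(k) = (1 + 5)/(10/13 + k) = 6/(10/13 + k))
W(6, -1)*b(35) = (6 - 1)*(78/(10 + 13*35)) = 5*(78/(10 + 455)) = 5*(78/465) = 5*(78*(1/465)) = 5*(26/155) = 26/31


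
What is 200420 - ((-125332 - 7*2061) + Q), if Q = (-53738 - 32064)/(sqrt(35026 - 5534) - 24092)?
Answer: 49359028509551/145098743 - 42901*sqrt(7373)/145098743 ≈ 3.4018e+5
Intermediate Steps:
Q = -85802/(-24092 + 2*sqrt(7373)) (Q = -85802/(sqrt(29492) - 24092) = -85802/(2*sqrt(7373) - 24092) = -85802/(-24092 + 2*sqrt(7373)) ≈ 3.5870)
200420 - ((-125332 - 7*2061) + Q) = 200420 - ((-125332 - 7*2061) + (516785446/145098743 + 42901*sqrt(7373)/145098743)) = 200420 - ((-125332 - 14427) + (516785446/145098743 + 42901*sqrt(7373)/145098743)) = 200420 - (-139759 + (516785446/145098743 + 42901*sqrt(7373)/145098743)) = 200420 - (-20278338437491/145098743 + 42901*sqrt(7373)/145098743) = 200420 + (20278338437491/145098743 - 42901*sqrt(7373)/145098743) = 49359028509551/145098743 - 42901*sqrt(7373)/145098743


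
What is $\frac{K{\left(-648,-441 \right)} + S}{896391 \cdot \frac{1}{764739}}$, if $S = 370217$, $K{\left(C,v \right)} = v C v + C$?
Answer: $- \frac{10676956145549}{99599} \approx -1.072 \cdot 10^{8}$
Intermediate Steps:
$K{\left(C,v \right)} = C + C v^{2}$ ($K{\left(C,v \right)} = C v v + C = C v^{2} + C = C + C v^{2}$)
$\frac{K{\left(-648,-441 \right)} + S}{896391 \cdot \frac{1}{764739}} = \frac{- 648 \left(1 + \left(-441\right)^{2}\right) + 370217}{896391 \cdot \frac{1}{764739}} = \frac{- 648 \left(1 + 194481\right) + 370217}{896391 \cdot \frac{1}{764739}} = \frac{\left(-648\right) 194482 + 370217}{\frac{99599}{84971}} = \left(-126024336 + 370217\right) \frac{84971}{99599} = \left(-125654119\right) \frac{84971}{99599} = - \frac{10676956145549}{99599}$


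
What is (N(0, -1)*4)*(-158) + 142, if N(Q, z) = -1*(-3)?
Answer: -1754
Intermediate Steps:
N(Q, z) = 3
(N(0, -1)*4)*(-158) + 142 = (3*4)*(-158) + 142 = 12*(-158) + 142 = -1896 + 142 = -1754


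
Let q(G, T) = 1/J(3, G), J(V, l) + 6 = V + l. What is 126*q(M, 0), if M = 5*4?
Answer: 126/17 ≈ 7.4118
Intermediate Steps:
M = 20
J(V, l) = -6 + V + l (J(V, l) = -6 + (V + l) = -6 + V + l)
q(G, T) = 1/(-3 + G) (q(G, T) = 1/(-6 + 3 + G) = 1/(-3 + G))
126*q(M, 0) = 126/(-3 + 20) = 126/17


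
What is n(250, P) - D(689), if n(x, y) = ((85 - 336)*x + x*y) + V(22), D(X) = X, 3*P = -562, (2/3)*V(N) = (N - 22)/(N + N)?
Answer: -330817/3 ≈ -1.1027e+5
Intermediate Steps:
V(N) = 3*(-22 + N)/(4*N) (V(N) = 3*((N - 22)/(N + N))/2 = 3*((-22 + N)/((2*N)))/2 = 3*((-22 + N)*(1/(2*N)))/2 = 3*((-22 + N)/(2*N))/2 = 3*(-22 + N)/(4*N))
P = -562/3 (P = (⅓)*(-562) = -562/3 ≈ -187.33)
n(x, y) = -251*x + x*y (n(x, y) = ((85 - 336)*x + x*y) + (¾)*(-22 + 22)/22 = (-251*x + x*y) + (¾)*(1/22)*0 = (-251*x + x*y) + 0 = -251*x + x*y)
n(250, P) - D(689) = 250*(-251 - 562/3) - 1*689 = 250*(-1315/3) - 689 = -328750/3 - 689 = -330817/3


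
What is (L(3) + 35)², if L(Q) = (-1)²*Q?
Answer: 1444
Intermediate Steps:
L(Q) = Q (L(Q) = 1*Q = Q)
(L(3) + 35)² = (3 + 35)² = 38² = 1444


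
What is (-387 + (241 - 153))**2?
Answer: 89401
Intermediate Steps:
(-387 + (241 - 153))**2 = (-387 + 88)**2 = (-299)**2 = 89401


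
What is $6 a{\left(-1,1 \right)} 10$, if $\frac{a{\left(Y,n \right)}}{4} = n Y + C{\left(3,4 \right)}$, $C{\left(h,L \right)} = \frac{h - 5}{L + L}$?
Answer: $-300$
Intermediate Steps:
$C{\left(h,L \right)} = \frac{-5 + h}{2 L}$
$a{\left(Y,n \right)} = -1 + 4 Y n$ ($a{\left(Y,n \right)} = 4 \left(n Y + \frac{-5 + 3}{2 \cdot 4}\right) = 4 \left(Y n + \frac{1}{2} \cdot \frac{1}{4} \left(-2\right)\right) = 4 \left(Y n - \frac{1}{4}\right) = 4 \left(- \frac{1}{4} + Y n\right) = -1 + 4 Y n$)
$6 a{\left(-1,1 \right)} 10 = 6 \left(-1 + 4 \left(-1\right) 1\right) 10 = 6 \left(-1 - 4\right) 10 = 6 \left(-5\right) 10 = \left(-30\right) 10 = -300$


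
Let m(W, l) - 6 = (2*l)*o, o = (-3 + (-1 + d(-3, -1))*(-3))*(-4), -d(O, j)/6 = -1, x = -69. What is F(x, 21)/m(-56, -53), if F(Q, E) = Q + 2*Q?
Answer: 69/2542 ≈ 0.027144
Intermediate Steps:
d(O, j) = 6 (d(O, j) = -6*(-1) = 6)
F(Q, E) = 3*Q
o = 72 (o = (-3 + (-1 + 6)*(-3))*(-4) = (-3 + 5*(-3))*(-4) = (-3 - 15)*(-4) = -18*(-4) = 72)
m(W, l) = 6 + 144*l (m(W, l) = 6 + (2*l)*72 = 6 + 144*l)
F(x, 21)/m(-56, -53) = (3*(-69))/(6 + 144*(-53)) = -207/(6 - 7632) = -207/(-7626) = -207*(-1/7626) = 69/2542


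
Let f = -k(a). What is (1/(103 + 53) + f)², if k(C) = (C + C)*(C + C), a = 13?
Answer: 11120757025/24336 ≈ 4.5697e+5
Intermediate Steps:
k(C) = 4*C² (k(C) = (2*C)*(2*C) = 4*C²)
f = -676 (f = -4*13² = -4*169 = -1*676 = -676)
(1/(103 + 53) + f)² = (1/(103 + 53) - 676)² = (1/156 - 676)² = (-105455/156)² = 11120757025/24336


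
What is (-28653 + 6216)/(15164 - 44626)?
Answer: 22437/29462 ≈ 0.76156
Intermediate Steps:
(-28653 + 6216)/(15164 - 44626) = -22437/(-29462) = -22437*(-1/29462) = 22437/29462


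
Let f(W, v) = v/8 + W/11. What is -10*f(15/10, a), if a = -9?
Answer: 435/44 ≈ 9.8864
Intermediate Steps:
f(W, v) = v/8 + W/11 (f(W, v) = v*(1/8) + W*(1/11) = v/8 + W/11)
-10*f(15/10, a) = -10*((1/8)*(-9) + (15/10)/11) = -10*(-9/8 + (15*(1/10))/11) = -10*(-9/8 + (1/11)*(3/2)) = -10*(-9/8 + 3/22) = -10*(-87/88) = 435/44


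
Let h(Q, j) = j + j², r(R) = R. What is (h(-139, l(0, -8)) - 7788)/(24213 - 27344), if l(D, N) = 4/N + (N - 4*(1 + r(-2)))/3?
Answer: 280313/112716 ≈ 2.4869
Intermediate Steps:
l(D, N) = 4/3 + 4/N + N/3 (l(D, N) = 4/N + (N - 4*(1 - 2))/3 = 4/N + (N - 4*(-1))*(⅓) = 4/N + (N + 4)*(⅓) = 4/N + (4 + N)*(⅓) = 4/N + (4/3 + N/3) = 4/3 + 4/N + N/3)
(h(-139, l(0, -8)) - 7788)/(24213 - 27344) = (((⅓)*(12 - 8*(4 - 8))/(-8))*(1 + (⅓)*(12 - 8*(4 - 8))/(-8)) - 7788)/(24213 - 27344) = (((⅓)*(-⅛)*(12 - 8*(-4)))*(1 + (⅓)*(-⅛)*(12 - 8*(-4))) - 7788)/(-3131) = (((⅓)*(-⅛)*(12 + 32))*(1 + (⅓)*(-⅛)*(12 + 32)) - 7788)*(-1/3131) = (((⅓)*(-⅛)*44)*(1 + (⅓)*(-⅛)*44) - 7788)*(-1/3131) = (-11*(1 - 11/6)/6 - 7788)*(-1/3131) = (-11/6*(-⅚) - 7788)*(-1/3131) = (55/36 - 7788)*(-1/3131) = -280313/36*(-1/3131) = 280313/112716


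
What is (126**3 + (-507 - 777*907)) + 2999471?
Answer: 4294601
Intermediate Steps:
(126**3 + (-507 - 777*907)) + 2999471 = (2000376 + (-507 - 704739)) + 2999471 = (2000376 - 705246) + 2999471 = 1295130 + 2999471 = 4294601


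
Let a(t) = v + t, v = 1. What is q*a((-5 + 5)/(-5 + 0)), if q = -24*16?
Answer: -384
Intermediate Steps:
a(t) = 1 + t
q = -384
q*a((-5 + 5)/(-5 + 0)) = -384*(1 + (-5 + 5)/(-5 + 0)) = -384*(1 + 0/(-5)) = -384*(1 + 0*(-⅕)) = -384*(1 + 0) = -384*1 = -384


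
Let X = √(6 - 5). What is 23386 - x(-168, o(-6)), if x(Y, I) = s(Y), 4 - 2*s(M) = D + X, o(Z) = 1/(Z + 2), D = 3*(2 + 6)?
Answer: 46793/2 ≈ 23397.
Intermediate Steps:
D = 24 (D = 3*8 = 24)
o(Z) = 1/(2 + Z)
X = 1 (X = √1 = 1)
s(M) = -21/2 (s(M) = 2 - (24 + 1)/2 = 2 - ½*25 = 2 - 25/2 = -21/2)
x(Y, I) = -21/2
23386 - x(-168, o(-6)) = 23386 - 1*(-21/2) = 23386 + 21/2 = 46793/2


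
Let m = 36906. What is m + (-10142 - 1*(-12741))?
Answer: 39505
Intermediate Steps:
m + (-10142 - 1*(-12741)) = 36906 + (-10142 - 1*(-12741)) = 36906 + (-10142 + 12741) = 36906 + 2599 = 39505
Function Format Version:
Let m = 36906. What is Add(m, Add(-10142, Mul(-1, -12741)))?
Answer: 39505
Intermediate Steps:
Add(m, Add(-10142, Mul(-1, -12741))) = Add(36906, Add(-10142, Mul(-1, -12741))) = Add(36906, Add(-10142, 12741)) = Add(36906, 2599) = 39505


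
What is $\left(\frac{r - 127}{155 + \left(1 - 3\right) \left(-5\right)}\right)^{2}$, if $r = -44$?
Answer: $\frac{3249}{3025} \approx 1.074$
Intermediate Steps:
$\left(\frac{r - 127}{155 + \left(1 - 3\right) \left(-5\right)}\right)^{2} = \left(\frac{-44 - 127}{155 + \left(1 - 3\right) \left(-5\right)}\right)^{2} = \left(- \frac{171}{155 - -10}\right)^{2} = \left(- \frac{171}{155 + 10}\right)^{2} = \left(- \frac{171}{165}\right)^{2} = \left(\left(-171\right) \frac{1}{165}\right)^{2} = \left(- \frac{57}{55}\right)^{2} = \frac{3249}{3025}$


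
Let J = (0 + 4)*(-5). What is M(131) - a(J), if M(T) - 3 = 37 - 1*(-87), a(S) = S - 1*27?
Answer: 174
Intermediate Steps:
J = -20 (J = 4*(-5) = -20)
a(S) = -27 + S (a(S) = S - 27 = -27 + S)
M(T) = 127 (M(T) = 3 + (37 - 1*(-87)) = 3 + (37 + 87) = 3 + 124 = 127)
M(131) - a(J) = 127 - (-27 - 20) = 127 - 1*(-47) = 127 + 47 = 174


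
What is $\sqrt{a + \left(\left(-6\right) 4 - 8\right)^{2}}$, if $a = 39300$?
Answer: $2 \sqrt{10081} \approx 200.81$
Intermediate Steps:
$\sqrt{a + \left(\left(-6\right) 4 - 8\right)^{2}} = \sqrt{39300 + \left(\left(-6\right) 4 - 8\right)^{2}} = \sqrt{39300 + \left(-24 - 8\right)^{2}} = \sqrt{39300 + \left(-32\right)^{2}} = \sqrt{39300 + 1024} = \sqrt{40324} = 2 \sqrt{10081}$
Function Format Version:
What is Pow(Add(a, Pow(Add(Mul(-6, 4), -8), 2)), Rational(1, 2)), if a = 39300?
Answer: Mul(2, Pow(10081, Rational(1, 2))) ≈ 200.81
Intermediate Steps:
Pow(Add(a, Pow(Add(Mul(-6, 4), -8), 2)), Rational(1, 2)) = Pow(Add(39300, Pow(Add(Mul(-6, 4), -8), 2)), Rational(1, 2)) = Pow(Add(39300, Pow(Add(-24, -8), 2)), Rational(1, 2)) = Pow(Add(39300, Pow(-32, 2)), Rational(1, 2)) = Pow(Add(39300, 1024), Rational(1, 2)) = Pow(40324, Rational(1, 2)) = Mul(2, Pow(10081, Rational(1, 2)))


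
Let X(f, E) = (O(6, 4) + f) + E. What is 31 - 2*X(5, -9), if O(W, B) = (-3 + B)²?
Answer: 37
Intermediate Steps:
X(f, E) = 1 + E + f (X(f, E) = ((-3 + 4)² + f) + E = (1² + f) + E = (1 + f) + E = 1 + E + f)
31 - 2*X(5, -9) = 31 - 2*(1 - 9 + 5) = 31 - 2*(-3) = 31 + 6 = 37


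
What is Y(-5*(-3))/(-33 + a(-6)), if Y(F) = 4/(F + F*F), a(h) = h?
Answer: -1/2340 ≈ -0.00042735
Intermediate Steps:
Y(F) = 4/(F + F²)
Y(-5*(-3))/(-33 + a(-6)) = (4/(((-5*(-3)))*(1 - 5*(-3))))/(-33 - 6) = (4/(15*(1 + 15)))/(-39) = (4*(1/15)/16)*(-1/39) = (4*(1/15)*(1/16))*(-1/39) = (1/60)*(-1/39) = -1/2340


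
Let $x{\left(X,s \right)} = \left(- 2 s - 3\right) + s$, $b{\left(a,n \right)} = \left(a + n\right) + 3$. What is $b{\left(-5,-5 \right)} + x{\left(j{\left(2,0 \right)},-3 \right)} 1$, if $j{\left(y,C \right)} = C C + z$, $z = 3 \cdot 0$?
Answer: $-7$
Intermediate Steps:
$z = 0$
$j{\left(y,C \right)} = C^{2}$ ($j{\left(y,C \right)} = C C + 0 = C^{2} + 0 = C^{2}$)
$b{\left(a,n \right)} = 3 + a + n$
$x{\left(X,s \right)} = -3 - s$ ($x{\left(X,s \right)} = \left(-3 - 2 s\right) + s = -3 - s$)
$b{\left(-5,-5 \right)} + x{\left(j{\left(2,0 \right)},-3 \right)} 1 = \left(3 - 5 - 5\right) + \left(-3 - -3\right) 1 = -7 + \left(-3 + 3\right) 1 = -7 + 0 \cdot 1 = -7 + 0 = -7$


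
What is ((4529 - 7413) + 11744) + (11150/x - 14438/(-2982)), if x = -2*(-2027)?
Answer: 26800142258/3022257 ≈ 8867.6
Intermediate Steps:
x = 4054
((4529 - 7413) + 11744) + (11150/x - 14438/(-2982)) = ((4529 - 7413) + 11744) + (11150/4054 - 14438/(-2982)) = (-2884 + 11744) + (11150*(1/4054) - 14438*(-1/2982)) = 8860 + (5575/2027 + 7219/1491) = 8860 + 22945238/3022257 = 26800142258/3022257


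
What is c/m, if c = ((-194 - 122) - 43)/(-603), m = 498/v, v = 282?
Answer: 16873/50049 ≈ 0.33713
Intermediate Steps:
m = 83/47 (m = 498/282 = 498*(1/282) = 83/47 ≈ 1.7660)
c = 359/603 (c = (-316 - 43)*(-1/603) = -359*(-1/603) = 359/603 ≈ 0.59536)
c/m = 359/(603*(83/47)) = (359/603)*(47/83) = 16873/50049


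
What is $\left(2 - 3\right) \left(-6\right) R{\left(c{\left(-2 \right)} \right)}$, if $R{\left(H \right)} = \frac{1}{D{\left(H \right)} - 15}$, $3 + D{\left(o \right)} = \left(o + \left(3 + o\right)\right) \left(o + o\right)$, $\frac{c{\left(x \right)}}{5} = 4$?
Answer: $\frac{3}{851} \approx 0.0035253$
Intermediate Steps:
$c{\left(x \right)} = 20$ ($c{\left(x \right)} = 5 \cdot 4 = 20$)
$D{\left(o \right)} = -3 + 2 o \left(3 + 2 o\right)$ ($D{\left(o \right)} = -3 + \left(o + \left(3 + o\right)\right) \left(o + o\right) = -3 + \left(3 + 2 o\right) 2 o = -3 + 2 o \left(3 + 2 o\right)$)
$R{\left(H \right)} = \frac{1}{-18 + 4 H^{2} + 6 H}$ ($R{\left(H \right)} = \frac{1}{\left(-3 + 4 H^{2} + 6 H\right) - 15} = \frac{1}{-18 + 4 H^{2} + 6 H}$)
$\left(2 - 3\right) \left(-6\right) R{\left(c{\left(-2 \right)} \right)} = \left(2 - 3\right) \left(-6\right) \frac{1}{2 \left(-9 + 2 \cdot 20^{2} + 3 \cdot 20\right)} = \left(-1\right) \left(-6\right) \frac{1}{2 \left(-9 + 2 \cdot 400 + 60\right)} = 6 \frac{1}{2 \left(-9 + 800 + 60\right)} = 6 \frac{1}{2 \cdot 851} = 6 \cdot \frac{1}{2} \cdot \frac{1}{851} = 6 \cdot \frac{1}{1702} = \frac{3}{851}$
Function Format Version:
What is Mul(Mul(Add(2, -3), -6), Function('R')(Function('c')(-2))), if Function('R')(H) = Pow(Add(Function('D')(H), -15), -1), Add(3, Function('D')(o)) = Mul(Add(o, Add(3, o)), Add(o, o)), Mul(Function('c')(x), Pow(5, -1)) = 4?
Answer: Rational(3, 851) ≈ 0.0035253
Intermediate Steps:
Function('c')(x) = 20 (Function('c')(x) = Mul(5, 4) = 20)
Function('D')(o) = Add(-3, Mul(2, o, Add(3, Mul(2, o)))) (Function('D')(o) = Add(-3, Mul(Add(o, Add(3, o)), Add(o, o))) = Add(-3, Mul(Add(3, Mul(2, o)), Mul(2, o))) = Add(-3, Mul(2, o, Add(3, Mul(2, o)))))
Function('R')(H) = Pow(Add(-18, Mul(4, Pow(H, 2)), Mul(6, H)), -1) (Function('R')(H) = Pow(Add(Add(-3, Mul(4, Pow(H, 2)), Mul(6, H)), -15), -1) = Pow(Add(-18, Mul(4, Pow(H, 2)), Mul(6, H)), -1))
Mul(Mul(Add(2, -3), -6), Function('R')(Function('c')(-2))) = Mul(Mul(Add(2, -3), -6), Mul(Rational(1, 2), Pow(Add(-9, Mul(2, Pow(20, 2)), Mul(3, 20)), -1))) = Mul(Mul(-1, -6), Mul(Rational(1, 2), Pow(Add(-9, Mul(2, 400), 60), -1))) = Mul(6, Mul(Rational(1, 2), Pow(Add(-9, 800, 60), -1))) = Mul(6, Mul(Rational(1, 2), Pow(851, -1))) = Mul(6, Mul(Rational(1, 2), Rational(1, 851))) = Mul(6, Rational(1, 1702)) = Rational(3, 851)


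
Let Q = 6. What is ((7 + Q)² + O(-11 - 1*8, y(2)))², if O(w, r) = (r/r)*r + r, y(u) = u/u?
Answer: 29241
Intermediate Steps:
y(u) = 1
O(w, r) = 2*r (O(w, r) = 1*r + r = r + r = 2*r)
((7 + Q)² + O(-11 - 1*8, y(2)))² = ((7 + 6)² + 2*1)² = (13² + 2)² = (169 + 2)² = 171² = 29241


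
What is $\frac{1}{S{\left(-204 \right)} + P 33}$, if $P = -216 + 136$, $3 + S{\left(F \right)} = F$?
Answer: $- \frac{1}{2847} \approx -0.00035125$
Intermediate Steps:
$S{\left(F \right)} = -3 + F$
$P = -80$
$\frac{1}{S{\left(-204 \right)} + P 33} = \frac{1}{\left(-3 - 204\right) - 2640} = \frac{1}{-207 - 2640} = \frac{1}{-2847} = - \frac{1}{2847}$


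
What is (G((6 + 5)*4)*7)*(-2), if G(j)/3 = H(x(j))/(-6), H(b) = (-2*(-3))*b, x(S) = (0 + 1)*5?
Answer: 210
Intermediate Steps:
x(S) = 5 (x(S) = 1*5 = 5)
H(b) = 6*b
G(j) = -15 (G(j) = 3*((6*5)/(-6)) = 3*(30*(-⅙)) = 3*(-5) = -15)
(G((6 + 5)*4)*7)*(-2) = -15*7*(-2) = -105*(-2) = 210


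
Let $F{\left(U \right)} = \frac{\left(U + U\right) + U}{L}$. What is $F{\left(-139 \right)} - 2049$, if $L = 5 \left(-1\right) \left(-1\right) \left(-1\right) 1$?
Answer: $- \frac{9828}{5} \approx -1965.6$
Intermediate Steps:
$L = -5$ ($L = 5 \cdot 1 \left(-1\right) 1 = 5 \left(-1\right) 1 = \left(-5\right) 1 = -5$)
$F{\left(U \right)} = - \frac{3 U}{5}$ ($F{\left(U \right)} = \frac{\left(U + U\right) + U}{-5} = \left(2 U + U\right) \left(- \frac{1}{5}\right) = 3 U \left(- \frac{1}{5}\right) = - \frac{3 U}{5}$)
$F{\left(-139 \right)} - 2049 = \left(- \frac{3}{5}\right) \left(-139\right) - 2049 = \frac{417}{5} - 2049 = - \frac{9828}{5}$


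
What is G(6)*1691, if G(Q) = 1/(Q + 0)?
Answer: 1691/6 ≈ 281.83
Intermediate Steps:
G(Q) = 1/Q
G(6)*1691 = 1691/6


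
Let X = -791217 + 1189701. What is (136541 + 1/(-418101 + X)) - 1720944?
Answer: -31081233652/19617 ≈ -1.5844e+6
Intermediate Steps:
X = 398484
(136541 + 1/(-418101 + X)) - 1720944 = (136541 + 1/(-418101 + 398484)) - 1720944 = (136541 + 1/(-19617)) - 1720944 = (136541 - 1/19617) - 1720944 = 2678524796/19617 - 1720944 = -31081233652/19617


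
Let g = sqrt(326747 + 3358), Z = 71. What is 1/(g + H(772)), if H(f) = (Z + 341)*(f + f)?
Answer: 636128/404658502279 - sqrt(330105)/404658502279 ≈ 1.5706e-6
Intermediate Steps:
H(f) = 824*f (H(f) = (71 + 341)*(f + f) = 412*(2*f) = 824*f)
g = sqrt(330105) ≈ 574.55
1/(g + H(772)) = 1/(sqrt(330105) + 824*772) = 1/(sqrt(330105) + 636128) = 1/(636128 + sqrt(330105))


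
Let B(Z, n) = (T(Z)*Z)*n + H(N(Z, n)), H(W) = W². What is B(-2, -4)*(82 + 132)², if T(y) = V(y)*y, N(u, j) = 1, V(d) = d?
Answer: 1511268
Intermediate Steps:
T(y) = y² (T(y) = y*y = y²)
B(Z, n) = 1 + n*Z³ (B(Z, n) = (Z²*Z)*n + 1² = Z³*n + 1 = n*Z³ + 1 = 1 + n*Z³)
B(-2, -4)*(82 + 132)² = (1 - 4*(-2)³)*(82 + 132)² = (1 - 4*(-8))*214² = (1 + 32)*45796 = 33*45796 = 1511268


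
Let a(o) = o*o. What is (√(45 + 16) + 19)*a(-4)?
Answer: 304 + 16*√61 ≈ 428.96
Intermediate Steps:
a(o) = o²
(√(45 + 16) + 19)*a(-4) = (√(45 + 16) + 19)*(-4)² = (√61 + 19)*16 = (19 + √61)*16 = 304 + 16*√61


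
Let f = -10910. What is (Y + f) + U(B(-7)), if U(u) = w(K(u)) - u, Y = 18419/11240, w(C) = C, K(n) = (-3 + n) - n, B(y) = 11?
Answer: -122767341/11240 ≈ -10922.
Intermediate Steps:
K(n) = -3
Y = 18419/11240 (Y = 18419*(1/11240) = 18419/11240 ≈ 1.6387)
U(u) = -3 - u
(Y + f) + U(B(-7)) = (18419/11240 - 10910) + (-3 - 1*11) = -122609981/11240 + (-3 - 11) = -122609981/11240 - 14 = -122767341/11240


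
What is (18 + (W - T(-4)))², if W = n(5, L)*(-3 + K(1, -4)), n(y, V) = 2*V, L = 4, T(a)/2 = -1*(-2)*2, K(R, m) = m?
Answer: 2116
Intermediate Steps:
T(a) = 8 (T(a) = 2*(-1*(-2)*2) = 2*(2*2) = 2*4 = 8)
W = -56 (W = (2*4)*(-3 - 4) = 8*(-7) = -56)
(18 + (W - T(-4)))² = (18 + (-56 - 1*8))² = (18 + (-56 - 8))² = (18 - 64)² = (-46)² = 2116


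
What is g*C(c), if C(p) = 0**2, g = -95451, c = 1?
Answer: 0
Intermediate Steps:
C(p) = 0
g*C(c) = -95451*0 = 0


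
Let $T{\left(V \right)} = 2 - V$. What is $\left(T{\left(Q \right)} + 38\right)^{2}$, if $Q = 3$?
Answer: $1369$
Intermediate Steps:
$\left(T{\left(Q \right)} + 38\right)^{2} = \left(\left(2 - 3\right) + 38\right)^{2} = \left(-1 + 38\right)^{2} = 37^{2} = 1369$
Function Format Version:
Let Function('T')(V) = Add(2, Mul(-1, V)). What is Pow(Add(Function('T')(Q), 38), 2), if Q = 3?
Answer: 1369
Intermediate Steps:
Pow(Add(Function('T')(Q), 38), 2) = Pow(Add(Add(2, Mul(-1, 3)), 38), 2) = Pow(Add(Add(2, -3), 38), 2) = Pow(Add(-1, 38), 2) = Pow(37, 2) = 1369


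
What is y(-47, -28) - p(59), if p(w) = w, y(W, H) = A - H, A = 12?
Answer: -19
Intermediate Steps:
y(W, H) = 12 - H
y(-47, -28) - p(59) = (12 - 1*(-28)) - 1*59 = (12 + 28) - 59 = 40 - 59 = -19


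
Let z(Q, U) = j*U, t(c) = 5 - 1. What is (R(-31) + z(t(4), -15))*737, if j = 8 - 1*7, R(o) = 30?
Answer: 11055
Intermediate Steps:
j = 1 (j = 8 - 7 = 1)
t(c) = 4
z(Q, U) = U (z(Q, U) = 1*U = U)
(R(-31) + z(t(4), -15))*737 = (30 - 15)*737 = 15*737 = 11055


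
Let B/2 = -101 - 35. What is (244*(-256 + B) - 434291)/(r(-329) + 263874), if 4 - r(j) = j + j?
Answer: -563123/264536 ≈ -2.1287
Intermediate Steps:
B = -272 (B = 2*(-101 - 35) = 2*(-136) = -272)
r(j) = 4 - 2*j (r(j) = 4 - (j + j) = 4 - 2*j)
(244*(-256 + B) - 434291)/(r(-329) + 263874) = (244*(-256 - 272) - 434291)/((4 - 2*(-329)) + 263874) = (244*(-528) - 434291)/((4 + 658) + 263874) = (-128832 - 434291)/(662 + 263874) = -563123/264536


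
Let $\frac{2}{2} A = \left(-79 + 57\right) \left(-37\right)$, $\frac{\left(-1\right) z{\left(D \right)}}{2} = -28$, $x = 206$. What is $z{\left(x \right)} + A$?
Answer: $870$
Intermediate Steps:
$z{\left(D \right)} = 56$ ($z{\left(D \right)} = \left(-2\right) \left(-28\right) = 56$)
$A = 814$ ($A = \left(-79 + 57\right) \left(-37\right) = \left(-22\right) \left(-37\right) = 814$)
$z{\left(x \right)} + A = 56 + 814 = 870$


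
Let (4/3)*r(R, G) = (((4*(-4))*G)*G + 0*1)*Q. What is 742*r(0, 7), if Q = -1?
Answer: 436296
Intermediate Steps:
r(R, G) = 12*G² (r(R, G) = 3*((((4*(-4))*G)*G + 0*1)*(-1))/4 = 3*(((-16*G)*G + 0)*(-1))/4 = 3*((-16*G² + 0)*(-1))/4 = 3*(-16*G²*(-1))/4 = 3*(16*G²)/4 = 12*G²)
742*r(0, 7) = 742*(12*7²) = 742*(12*49) = 742*588 = 436296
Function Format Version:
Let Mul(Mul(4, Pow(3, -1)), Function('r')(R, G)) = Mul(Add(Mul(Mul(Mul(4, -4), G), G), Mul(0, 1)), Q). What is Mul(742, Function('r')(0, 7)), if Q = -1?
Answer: 436296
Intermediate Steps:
Function('r')(R, G) = Mul(12, Pow(G, 2)) (Function('r')(R, G) = Mul(Rational(3, 4), Mul(Add(Mul(Mul(Mul(4, -4), G), G), Mul(0, 1)), -1)) = Mul(Rational(3, 4), Mul(Add(Mul(Mul(-16, G), G), 0), -1)) = Mul(Rational(3, 4), Mul(Add(Mul(-16, Pow(G, 2)), 0), -1)) = Mul(Rational(3, 4), Mul(Mul(-16, Pow(G, 2)), -1)) = Mul(Rational(3, 4), Mul(16, Pow(G, 2))) = Mul(12, Pow(G, 2)))
Mul(742, Function('r')(0, 7)) = Mul(742, Mul(12, Pow(7, 2))) = Mul(742, Mul(12, 49)) = Mul(742, 588) = 436296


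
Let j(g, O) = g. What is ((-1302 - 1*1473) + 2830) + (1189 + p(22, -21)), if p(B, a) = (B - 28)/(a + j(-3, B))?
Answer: 4977/4 ≈ 1244.3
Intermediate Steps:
p(B, a) = (-28 + B)/(-3 + a) (p(B, a) = (B - 28)/(a - 3) = (-28 + B)/(-3 + a))
((-1302 - 1*1473) + 2830) + (1189 + p(22, -21)) = ((-1302 - 1*1473) + 2830) + (1189 + (-28 + 22)/(-3 - 21)) = ((-1302 - 1473) + 2830) + (1189 - 6/(-24)) = (-2775 + 2830) + (1189 - 1/24*(-6)) = 55 + (1189 + 1/4) = 55 + 4757/4 = 4977/4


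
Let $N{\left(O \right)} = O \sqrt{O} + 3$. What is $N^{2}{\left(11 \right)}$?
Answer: $1340 + 66 \sqrt{11} \approx 1558.9$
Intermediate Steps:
$N{\left(O \right)} = 3 + O^{\frac{3}{2}}$ ($N{\left(O \right)} = O^{\frac{3}{2}} + 3 = 3 + O^{\frac{3}{2}}$)
$N^{2}{\left(11 \right)} = \left(3 + 11^{\frac{3}{2}}\right)^{2} = \left(3 + 11 \sqrt{11}\right)^{2}$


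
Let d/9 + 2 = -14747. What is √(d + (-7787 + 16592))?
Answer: 4*I*√7746 ≈ 352.05*I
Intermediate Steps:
d = -132741 (d = -18 + 9*(-14747) = -18 - 132723 = -132741)
√(d + (-7787 + 16592)) = √(-132741 + (-7787 + 16592)) = √(-132741 + 8805) = √(-123936) = 4*I*√7746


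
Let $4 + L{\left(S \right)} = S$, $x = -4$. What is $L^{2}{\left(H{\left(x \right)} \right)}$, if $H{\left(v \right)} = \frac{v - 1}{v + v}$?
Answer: $\frac{729}{64} \approx 11.391$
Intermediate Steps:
$H{\left(v \right)} = \frac{-1 + v}{2 v}$
$L{\left(S \right)} = -4 + S$
$L^{2}{\left(H{\left(x \right)} \right)} = \left(-4 + \frac{-1 - 4}{2 \left(-4\right)}\right)^{2} = \left(-4 + \frac{1}{2} \left(- \frac{1}{4}\right) \left(-5\right)\right)^{2} = \left(-4 + \frac{5}{8}\right)^{2} = \left(- \frac{27}{8}\right)^{2} = \frac{729}{64}$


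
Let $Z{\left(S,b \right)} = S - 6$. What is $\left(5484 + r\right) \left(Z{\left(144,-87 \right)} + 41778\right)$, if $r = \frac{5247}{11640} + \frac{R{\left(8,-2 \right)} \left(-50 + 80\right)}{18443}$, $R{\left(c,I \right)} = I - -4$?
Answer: $\frac{4112600581221993}{17889710} \approx 2.2989 \cdot 10^{8}$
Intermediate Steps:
$R{\left(c,I \right)} = 4 + I$ ($R{\left(c,I \right)} = I + 4 = 4 + I$)
$r = \frac{32489607}{71558840}$ ($r = \frac{5247}{11640} + \frac{\left(4 - 2\right) \left(-50 + 80\right)}{18443} = 5247 \cdot \frac{1}{11640} + 2 \cdot 30 \cdot \frac{1}{18443} = \frac{1749}{3880} + 60 \cdot \frac{1}{18443} = \frac{1749}{3880} + \frac{60}{18443} = \frac{32489607}{71558840} \approx 0.45403$)
$Z{\left(S,b \right)} = -6 + S$ ($Z{\left(S,b \right)} = S - 6 = -6 + S$)
$\left(5484 + r\right) \left(Z{\left(144,-87 \right)} + 41778\right) = \left(5484 + \frac{32489607}{71558840}\right) \left(\left(-6 + 144\right) + 41778\right) = \frac{392461168167 \left(138 + 41778\right)}{71558840} = \frac{392461168167}{71558840} \cdot 41916 = \frac{4112600581221993}{17889710}$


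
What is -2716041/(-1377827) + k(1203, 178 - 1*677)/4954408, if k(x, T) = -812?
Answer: 3363814115801/1706579277854 ≈ 1.9711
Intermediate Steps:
-2716041/(-1377827) + k(1203, 178 - 1*677)/4954408 = -2716041/(-1377827) - 812/4954408 = -2716041*(-1/1377827) - 812*1/4954408 = 2716041/1377827 - 203/1238602 = 3363814115801/1706579277854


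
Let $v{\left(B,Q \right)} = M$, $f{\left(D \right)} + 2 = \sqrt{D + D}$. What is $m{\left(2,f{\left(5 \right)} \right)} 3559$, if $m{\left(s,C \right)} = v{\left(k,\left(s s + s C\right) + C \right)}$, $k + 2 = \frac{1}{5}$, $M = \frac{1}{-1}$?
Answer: $-3559$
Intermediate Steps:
$M = -1$
$f{\left(D \right)} = -2 + \sqrt{2} \sqrt{D}$ ($f{\left(D \right)} = -2 + \sqrt{D + D} = -2 + \sqrt{2 D} = -2 + \sqrt{2} \sqrt{D}$)
$k = - \frac{9}{5}$ ($k = -2 + \frac{1}{5} = - \frac{9}{5} \approx -1.8$)
$v{\left(B,Q \right)} = -1$
$m{\left(s,C \right)} = -1$
$m{\left(2,f{\left(5 \right)} \right)} 3559 = \left(-1\right) 3559 = -3559$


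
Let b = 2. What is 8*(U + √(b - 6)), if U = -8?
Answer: -64 + 16*I ≈ -64.0 + 16.0*I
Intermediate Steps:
8*(U + √(b - 6)) = 8*(-8 + √(2 - 6)) = 8*(-8 + √(-4)) = 8*(-8 + 2*I) = -64 + 16*I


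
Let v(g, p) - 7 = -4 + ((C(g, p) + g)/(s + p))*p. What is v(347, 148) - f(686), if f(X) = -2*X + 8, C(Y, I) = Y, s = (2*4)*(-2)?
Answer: 70789/33 ≈ 2145.1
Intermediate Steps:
s = -16 (s = 8*(-2) = -16)
f(X) = 8 - 2*X
v(g, p) = 3 + 2*g*p/(-16 + p) (v(g, p) = 7 + (-4 + ((g + g)/(-16 + p))*p) = 7 + (-4 + ((2*g)/(-16 + p))*p) = 7 + (-4 + (2*g/(-16 + p))*p) = 7 + (-4 + 2*g*p/(-16 + p)) = 3 + 2*g*p/(-16 + p))
v(347, 148) - f(686) = (-48 + 3*148 + 2*347*148)/(-16 + 148) - (8 - 2*686) = (-48 + 444 + 102712)/132 - (8 - 1372) = (1/132)*103108 - 1*(-1364) = 25777/33 + 1364 = 70789/33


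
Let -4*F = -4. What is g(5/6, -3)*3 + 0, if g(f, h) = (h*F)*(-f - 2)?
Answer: 51/2 ≈ 25.500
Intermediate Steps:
F = 1 (F = -1/4*(-4) = 1)
g(f, h) = h*(-2 - f) (g(f, h) = (h*1)*(-f - 2) = h*(-2 - f))
g(5/6, -3)*3 + 0 = -1*(-3)*(2 + 5/6)*3 + 0 = -1*(-3)*17/6*3 + 0 = (17/2)*3 + 0 = 51/2 + 0 = 51/2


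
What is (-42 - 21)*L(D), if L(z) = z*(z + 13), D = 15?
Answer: -26460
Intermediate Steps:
L(z) = z*(13 + z)
(-42 - 21)*L(D) = (-42 - 21)*(15*(13 + 15)) = -945*28 = -63*420 = -26460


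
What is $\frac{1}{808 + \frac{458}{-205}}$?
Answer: $\frac{205}{165182} \approx 0.0012411$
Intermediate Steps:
$\frac{1}{808 + \frac{458}{-205}} = \frac{1}{808 + 458 \left(- \frac{1}{205}\right)} = \frac{1}{808 - \frac{458}{205}} = \frac{1}{\frac{165182}{205}} = \frac{205}{165182}$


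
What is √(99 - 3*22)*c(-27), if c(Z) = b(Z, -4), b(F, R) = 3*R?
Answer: -12*√33 ≈ -68.935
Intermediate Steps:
c(Z) = -12 (c(Z) = 3*(-4) = -12)
√(99 - 3*22)*c(-27) = √(99 - 3*22)*(-12) = √(99 - 66)*(-12) = √33*(-12) = -12*√33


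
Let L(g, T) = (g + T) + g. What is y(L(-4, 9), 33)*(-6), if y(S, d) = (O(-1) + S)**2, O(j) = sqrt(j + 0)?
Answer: -12*I ≈ -12.0*I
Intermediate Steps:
O(j) = sqrt(j)
L(g, T) = T + 2*g (L(g, T) = (T + g) + g = T + 2*g)
y(S, d) = (I + S)**2 (y(S, d) = (sqrt(-1) + S)**2 = (I + S)**2)
y(L(-4, 9), 33)*(-6) = (I + (9 + 2*(-4)))**2*(-6) = (I + (9 - 8))**2*(-6) = (I + 1)**2*(-6) = (1 + I)**2*(-6) = -6*(1 + I)**2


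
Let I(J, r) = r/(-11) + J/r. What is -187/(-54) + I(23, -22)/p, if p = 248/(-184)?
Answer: 25363/9207 ≈ 2.7548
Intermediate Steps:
p = -31/23 (p = 248*(-1/184) = -31/23 ≈ -1.3478)
I(J, r) = -r/11 + J/r (I(J, r) = r*(-1/11) + J/r = -r/11 + J/r)
-187/(-54) + I(23, -22)/p = -187/(-54) + (-1/11*(-22) + 23/(-22))/(-31/23) = -187*(-1/54) + (2 + 23*(-1/22))*(-23/31) = 187/54 + (2 - 23/22)*(-23/31) = 187/54 + (21/22)*(-23/31) = 187/54 - 483/682 = 25363/9207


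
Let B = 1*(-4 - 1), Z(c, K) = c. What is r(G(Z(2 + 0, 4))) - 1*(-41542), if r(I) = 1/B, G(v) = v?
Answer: 207709/5 ≈ 41542.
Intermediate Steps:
B = -5 (B = 1*(-5) = -5)
r(I) = -⅕ (r(I) = 1/(-5) = -⅕)
r(G(Z(2 + 0, 4))) - 1*(-41542) = -⅕ - 1*(-41542) = -⅕ + 41542 = 207709/5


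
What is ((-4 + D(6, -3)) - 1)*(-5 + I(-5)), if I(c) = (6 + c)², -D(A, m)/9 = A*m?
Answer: -628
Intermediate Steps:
D(A, m) = -9*A*m
((-4 + D(6, -3)) - 1)*(-5 + I(-5)) = ((-4 - 9*6*(-3)) - 1)*(-5 + (6 - 5)²) = ((-4 + 162) - 1)*(-5 + 1²) = (158 - 1)*(-5 + 1) = 157*(-4) = -628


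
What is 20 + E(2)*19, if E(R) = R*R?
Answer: 96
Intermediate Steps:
E(R) = R**2
20 + E(2)*19 = 20 + 2**2*19 = 20 + 4*19 = 20 + 76 = 96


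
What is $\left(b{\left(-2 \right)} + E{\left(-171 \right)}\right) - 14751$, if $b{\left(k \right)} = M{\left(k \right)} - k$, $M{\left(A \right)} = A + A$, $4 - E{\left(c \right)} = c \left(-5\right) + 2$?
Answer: $-15606$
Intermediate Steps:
$E{\left(c \right)} = 2 + 5 c$ ($E{\left(c \right)} = 4 - \left(c \left(-5\right) + 2\right) = 4 - \left(- 5 c + 2\right) = 4 - \left(2 - 5 c\right) = 4 + \left(-2 + 5 c\right) = 2 + 5 c$)
$M{\left(A \right)} = 2 A$
$b{\left(k \right)} = k$ ($b{\left(k \right)} = 2 k - k = k$)
$\left(b{\left(-2 \right)} + E{\left(-171 \right)}\right) - 14751 = \left(-2 + \left(2 + 5 \left(-171\right)\right)\right) - 14751 = \left(-2 + \left(2 - 855\right)\right) - 14751 = \left(-2 - 853\right) - 14751 = -855 - 14751 = -15606$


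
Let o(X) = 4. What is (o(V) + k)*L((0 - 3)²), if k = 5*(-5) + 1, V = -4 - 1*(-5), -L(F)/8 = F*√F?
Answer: 4320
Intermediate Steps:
L(F) = -8*F^(3/2) (L(F) = -8*F*√F = -8*F^(3/2))
V = 1 (V = -4 + 5 = 1)
k = -24 (k = -25 + 1 = -24)
(o(V) + k)*L((0 - 3)²) = (4 - 24)*(-8*((0 - 3)²)^(3/2)) = -(-160)*((-3)²)^(3/2) = -(-160)*9^(3/2) = -(-160)*27 = -20*(-216) = 4320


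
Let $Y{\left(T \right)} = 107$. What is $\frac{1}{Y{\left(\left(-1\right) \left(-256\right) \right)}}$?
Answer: $\frac{1}{107} \approx 0.0093458$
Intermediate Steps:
$\frac{1}{Y{\left(\left(-1\right) \left(-256\right) \right)}} = \frac{1}{107}$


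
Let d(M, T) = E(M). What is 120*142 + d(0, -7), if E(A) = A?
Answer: 17040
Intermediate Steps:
d(M, T) = M
120*142 + d(0, -7) = 120*142 + 0 = 17040 + 0 = 17040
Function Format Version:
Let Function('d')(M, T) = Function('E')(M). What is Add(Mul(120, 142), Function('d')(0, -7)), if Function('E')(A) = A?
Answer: 17040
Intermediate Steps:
Function('d')(M, T) = M
Add(Mul(120, 142), Function('d')(0, -7)) = Add(Mul(120, 142), 0) = Add(17040, 0) = 17040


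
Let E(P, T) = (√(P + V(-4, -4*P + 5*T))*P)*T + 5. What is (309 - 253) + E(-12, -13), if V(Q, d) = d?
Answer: 61 + 156*I*√29 ≈ 61.0 + 840.09*I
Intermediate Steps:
E(P, T) = 5 + P*T*√(-3*P + 5*T) (E(P, T) = (√(P + (-4*P + 5*T))*P)*T + 5 = (√(-3*P + 5*T)*P)*T + 5 = (P*√(-3*P + 5*T))*T + 5 = P*T*√(-3*P + 5*T) + 5 = 5 + P*T*√(-3*P + 5*T))
(309 - 253) + E(-12, -13) = (309 - 253) + (5 - 12*(-13)*√(-3*(-12) + 5*(-13))) = 56 + (5 - 12*(-13)*√(36 - 65)) = 56 + (5 - 12*(-13)*√(-29)) = 56 + (5 - 12*(-13)*I*√29) = 56 + (5 + 156*I*√29) = 61 + 156*I*√29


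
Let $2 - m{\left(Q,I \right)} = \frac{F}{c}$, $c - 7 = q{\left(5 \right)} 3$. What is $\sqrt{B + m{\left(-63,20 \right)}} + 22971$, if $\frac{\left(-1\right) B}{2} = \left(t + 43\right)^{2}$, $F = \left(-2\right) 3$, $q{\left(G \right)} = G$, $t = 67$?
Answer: $22971 + \frac{195 i \sqrt{77}}{11} \approx 22971.0 + 155.56 i$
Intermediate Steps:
$F = -6$
$c = 22$ ($c = 7 + 5 \cdot 3 = 7 + 15 = 22$)
$B = -24200$ ($B = - 2 \left(67 + 43\right)^{2} = - 2 \cdot 110^{2} = \left(-2\right) 12100 = -24200$)
$m{\left(Q,I \right)} = \frac{25}{11}$ ($m{\left(Q,I \right)} = 2 - - \frac{6}{22} = 2 - \left(-6\right) \frac{1}{22} = 2 - - \frac{3}{11} = 2 + \frac{3}{11} = \frac{25}{11}$)
$\sqrt{B + m{\left(-63,20 \right)}} + 22971 = \sqrt{-24200 + \frac{25}{11}} + 22971 = \sqrt{- \frac{266175}{11}} + 22971 = \frac{195 i \sqrt{77}}{11} + 22971 = 22971 + \frac{195 i \sqrt{77}}{11}$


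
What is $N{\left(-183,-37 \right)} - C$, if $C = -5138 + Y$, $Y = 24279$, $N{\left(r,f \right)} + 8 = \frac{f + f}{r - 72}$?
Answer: $- \frac{4882921}{255} \approx -19149.0$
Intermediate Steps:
$N{\left(r,f \right)} = -8 + \frac{2 f}{-72 + r}$ ($N{\left(r,f \right)} = -8 + \frac{f + f}{r - 72} = -8 + \frac{2 f}{-72 + r}$)
$C = 19141$ ($C = -5138 + 24279 = 19141$)
$N{\left(-183,-37 \right)} - C = \frac{2 \left(288 - 37 - -732\right)}{-72 - 183} - 19141 = \frac{2 \left(288 - 37 + 732\right)}{-255} - 19141 = 2 \left(- \frac{1}{255}\right) 983 - 19141 = - \frac{1966}{255} - 19141 = - \frac{4882921}{255}$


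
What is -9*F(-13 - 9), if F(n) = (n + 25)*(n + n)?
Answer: 1188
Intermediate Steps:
F(n) = 2*n*(25 + n) (F(n) = (25 + n)*(2*n) = 2*n*(25 + n))
-9*F(-13 - 9) = -18*(-13 - 9)*(25 + (-13 - 9)) = -18*(-22)*(25 - 22) = -18*(-22)*3 = -9*(-132) = 1188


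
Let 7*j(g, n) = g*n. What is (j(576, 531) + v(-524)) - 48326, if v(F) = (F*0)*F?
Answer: -32426/7 ≈ -4632.3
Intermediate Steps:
j(g, n) = g*n/7 (j(g, n) = (g*n)/7 = g*n/7)
v(F) = 0 (v(F) = 0*F = 0)
(j(576, 531) + v(-524)) - 48326 = ((1/7)*576*531 + 0) - 48326 = (305856/7 + 0) - 48326 = 305856/7 - 48326 = -32426/7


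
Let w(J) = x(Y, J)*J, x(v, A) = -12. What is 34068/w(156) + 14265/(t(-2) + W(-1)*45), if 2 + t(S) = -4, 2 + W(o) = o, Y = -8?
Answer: -875213/7332 ≈ -119.37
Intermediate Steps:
W(o) = -2 + o
t(S) = -6 (t(S) = -2 - 4 = -6)
w(J) = -12*J
34068/w(156) + 14265/(t(-2) + W(-1)*45) = 34068/((-12*156)) + 14265/(-6 + (-2 - 1)*45) = 34068/(-1872) + 14265/(-6 - 3*45) = 34068*(-1/1872) + 14265/(-6 - 135) = -2839/156 + 14265/(-141) = -2839/156 + 14265*(-1/141) = -2839/156 - 4755/47 = -875213/7332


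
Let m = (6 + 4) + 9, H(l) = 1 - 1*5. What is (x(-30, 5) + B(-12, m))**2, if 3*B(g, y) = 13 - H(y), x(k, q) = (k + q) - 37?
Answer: 28561/9 ≈ 3173.4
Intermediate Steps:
x(k, q) = -37 + k + q
H(l) = -4 (H(l) = 1 - 5 = -4)
m = 19 (m = 10 + 9 = 19)
B(g, y) = 17/3 (B(g, y) = (13 - 1*(-4))/3 = (13 + 4)/3 = (1/3)*17 = 17/3)
(x(-30, 5) + B(-12, m))**2 = ((-37 - 30 + 5) + 17/3)**2 = (-62 + 17/3)**2 = (-169/3)**2 = 28561/9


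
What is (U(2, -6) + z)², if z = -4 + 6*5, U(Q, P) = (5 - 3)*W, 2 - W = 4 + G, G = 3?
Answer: 256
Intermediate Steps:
W = -5 (W = 2 - (4 + 3) = 2 - 1*7 = 2 - 7 = -5)
U(Q, P) = -10 (U(Q, P) = (5 - 3)*(-5) = 2*(-5) = -10)
z = 26 (z = -4 + 30 = 26)
(U(2, -6) + z)² = (-10 + 26)² = 16² = 256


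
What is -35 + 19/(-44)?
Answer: -1559/44 ≈ -35.432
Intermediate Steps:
-35 + 19/(-44) = -35 + 19*(-1/44) = -35 - 19/44 = -1559/44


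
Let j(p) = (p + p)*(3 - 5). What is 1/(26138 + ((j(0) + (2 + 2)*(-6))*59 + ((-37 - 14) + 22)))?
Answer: 1/24693 ≈ 4.0497e-5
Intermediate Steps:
j(p) = -4*p (j(p) = (2*p)*(-2) = -4*p)
1/(26138 + ((j(0) + (2 + 2)*(-6))*59 + ((-37 - 14) + 22))) = 1/(26138 + ((-4*0 + (2 + 2)*(-6))*59 + ((-37 - 14) + 22))) = 1/(26138 + ((0 + 4*(-6))*59 + (-51 + 22))) = 1/(26138 + ((0 - 24)*59 - 29)) = 1/(26138 + (-24*59 - 29)) = 1/(26138 + (-1416 - 29)) = 1/(26138 - 1445) = 1/24693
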